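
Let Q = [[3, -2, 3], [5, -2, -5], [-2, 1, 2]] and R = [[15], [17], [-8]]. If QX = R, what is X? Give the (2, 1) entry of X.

-6

Q is on the left of X, so left-multiply by Q⁻¹: X = Q⁻¹R.
det Q = 6; the adjugate gives Q⁻¹ = [[1/6, 7/6, 8/3], [0, 2, 5], [1/6, 1/6, 2/3]].
X = Q⁻¹R = [[1/6, 7/6, 8/3], [0, 2, 5], [1/6, 1/6, 2/3]] · [[15], [17], [-8]] = [[1], [-6], [0]].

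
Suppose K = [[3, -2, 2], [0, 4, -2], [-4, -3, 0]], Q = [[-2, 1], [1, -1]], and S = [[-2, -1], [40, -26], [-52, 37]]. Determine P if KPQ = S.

Isolating P: multiply by K⁻¹ from the left and Q⁻¹ from the right, so P = K⁻¹SQ⁻¹.
det K = -2; the adjugate gives K⁻¹ = [[3, 3, 2], [-4, -4, -3], [-8, -17/2, -6]].
det Q = 1, so Q⁻¹ = [[-1, -1], [-1, -2]].
K⁻¹S = [[10, -7], [4, -3], [-12, 7]].
P = (K⁻¹S)Q⁻¹ = [[-3, 4], [-1, 2], [5, -2]].

P = [[-3, 4], [-1, 2], [5, -2]]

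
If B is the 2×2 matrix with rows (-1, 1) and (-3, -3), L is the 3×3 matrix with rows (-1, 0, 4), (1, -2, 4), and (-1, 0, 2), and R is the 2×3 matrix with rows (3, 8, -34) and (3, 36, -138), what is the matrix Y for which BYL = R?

Y = B⁻¹RL⁻¹ (apply B⁻¹ on the left and L⁻¹ on the right).
det B = 6, so B⁻¹ = [[-1/2, -1/6], [1/2, -1/6]].
det L = -4, so L⁻¹ = [[1, 0, -2], [3/2, -1/2, -2], [1/2, 0, -1/2]].
B⁻¹R = [[-2, -10, 40], [1, -2, 6]].
Y = (B⁻¹R)L⁻¹ = [[3, 5, 4], [1, 1, -1]].

Y = [[3, 5, 4], [1, 1, -1]]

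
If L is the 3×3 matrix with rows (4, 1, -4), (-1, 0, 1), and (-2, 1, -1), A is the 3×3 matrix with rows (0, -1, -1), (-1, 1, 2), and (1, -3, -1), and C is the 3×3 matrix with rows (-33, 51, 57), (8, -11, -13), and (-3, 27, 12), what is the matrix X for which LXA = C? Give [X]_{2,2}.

0

X = L⁻¹CA⁻¹ (apply L⁻¹ on the left and A⁻¹ on the right).
det L = -3; the adjugate gives L⁻¹ = [[1/3, 1, -1/3], [1, 4, 0], [1/3, 2, -1/3]].
A has determinant -3; A⁻¹ = [[-5/3, -2/3, 1/3], [-1/3, -1/3, -1/3], [-2/3, 1/3, 1/3]].
L⁻¹C = [[-2, -3, 2], [-1, 7, 5], [6, -14, -11]].
X = (L⁻¹C)A⁻¹ = [[3, 3, 1], [-4, 0, -1], [2, -3, 3]].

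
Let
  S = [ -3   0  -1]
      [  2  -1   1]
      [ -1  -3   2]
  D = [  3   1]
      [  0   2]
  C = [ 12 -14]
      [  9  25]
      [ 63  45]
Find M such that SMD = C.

Left-multiply by S⁻¹ and right-multiply by D⁻¹: M = S⁻¹CD⁻¹.
S has determinant 4; S⁻¹ = [[1/4, 3/4, -1/4], [-5/4, -7/4, 1/4], [-7/4, -9/4, 3/4]].
D has determinant 6; D⁻¹ = [[1/3, -1/6], [0, 1/2]].
S⁻¹C = [[-6, 4], [-15, -15], [6, 2]].
M = (S⁻¹C)D⁻¹ = [[-2, 3], [-5, -5], [2, 0]].

M = [[-2, 3], [-5, -5], [2, 0]]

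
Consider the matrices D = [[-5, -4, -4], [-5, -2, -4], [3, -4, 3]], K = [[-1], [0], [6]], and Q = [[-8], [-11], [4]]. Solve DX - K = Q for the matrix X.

DX = Q + K = [[-9], [-11], [10]].
Since D multiplies X on the left, X = D⁻¹(Q + K).
det D = -6, so D⁻¹ = [[11/3, -14/3, -4/3], [-1/2, 1/2, 0], [-13/3, 16/3, 5/3]].
X = D⁻¹(Q + K) = [[5], [-1], [-3]].

X = [[5], [-1], [-3]]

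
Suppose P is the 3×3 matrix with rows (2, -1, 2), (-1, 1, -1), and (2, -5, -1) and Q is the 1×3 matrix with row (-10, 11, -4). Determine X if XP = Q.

Since P sits to the right of X, X = QP⁻¹.
P has determinant -3; P⁻¹ = [[2, 11/3, 1/3], [1, 2, 0], [-1, -8/3, -1/3]].
X = QP⁻¹ = [[-10, 11, -4]] · [[2, 11/3, 1/3], [1, 2, 0], [-1, -8/3, -1/3]] = [[-5, -4, -2]].

X = [[-5, -4, -2]]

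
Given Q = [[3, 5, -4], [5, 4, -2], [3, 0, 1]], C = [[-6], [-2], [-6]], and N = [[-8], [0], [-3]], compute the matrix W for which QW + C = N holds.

QW = N − C = [[-2], [2], [3]].
Left-multiplying both sides by Q⁻¹ gives W = Q⁻¹(N − C).
det Q = 5; the adjugate gives Q⁻¹ = [[4/5, -1, 6/5], [-11/5, 3, -14/5], [-12/5, 3, -13/5]].
W = Q⁻¹(N − C) = [[0], [2], [3]].

W = [[0], [2], [3]]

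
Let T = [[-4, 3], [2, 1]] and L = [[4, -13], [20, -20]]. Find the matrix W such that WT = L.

Since T sits to the right of W, W = LT⁻¹.
det T = -10; the adjugate gives T⁻¹ = [[-1/10, 3/10], [1/5, 2/5]].
W = LT⁻¹ = [[4, -13], [20, -20]] · [[-1/10, 3/10], [1/5, 2/5]] = [[-3, -4], [-6, -2]].

W = [[-3, -4], [-6, -2]]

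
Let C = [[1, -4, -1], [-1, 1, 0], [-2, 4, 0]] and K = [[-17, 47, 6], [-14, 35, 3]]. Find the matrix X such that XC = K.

X = [[-6, -1, 6], [-3, -1, 6]]

Since C sits to the right of X, X = KC⁻¹.
det C = 2; the adjugate gives C⁻¹ = [[0, -2, 1/2], [0, -1, 1/2], [-1, 2, -3/2]].
X = KC⁻¹ = [[-17, 47, 6], [-14, 35, 3]] · [[0, -2, 1/2], [0, -1, 1/2], [-1, 2, -3/2]] = [[-6, -1, 6], [-3, -1, 6]].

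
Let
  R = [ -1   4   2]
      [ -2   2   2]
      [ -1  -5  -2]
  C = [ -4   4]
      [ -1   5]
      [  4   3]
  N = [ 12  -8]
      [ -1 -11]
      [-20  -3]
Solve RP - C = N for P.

RP = N + C = [[8, -4], [-2, -6], [-16, 0]].
Since R multiplies P on the left, P = R⁻¹(N + C).
det R = -6, so R⁻¹ = [[-1, 1/3, -2/3], [1, -2/3, 1/3], [-2, 3/2, -1]].
P = R⁻¹(N + C) = [[2, 2], [4, 0], [-3, -1]].

P = [[2, 2], [4, 0], [-3, -1]]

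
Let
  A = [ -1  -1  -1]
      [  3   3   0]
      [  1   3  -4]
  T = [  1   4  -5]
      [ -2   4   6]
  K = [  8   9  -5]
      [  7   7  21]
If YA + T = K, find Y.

Y = [[4, 4, -1], [-3, 3, -3]]

YA = K − T = [[7, 5, 0], [9, 3, 15]].
A is on the right of Y, so right-multiply by A⁻¹: Y = (K − T)A⁻¹.
A has determinant -6; A⁻¹ = [[2, 7/6, -1/2], [-2, -5/6, 1/2], [-1, -1/3, 0]].
Y = (K − T)A⁻¹ = [[4, 4, -1], [-3, 3, -3]].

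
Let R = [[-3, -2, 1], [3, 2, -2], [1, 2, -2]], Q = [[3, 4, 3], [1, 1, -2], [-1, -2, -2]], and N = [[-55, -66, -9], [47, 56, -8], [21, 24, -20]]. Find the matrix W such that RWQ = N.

W = R⁻¹NQ⁻¹ (apply R⁻¹ on the left and Q⁻¹ on the right).
R has determinant -4; R⁻¹ = [[0, 1/2, -1/2], [-1, -5/4, 3/4], [-1, -1, 0]].
Q has determinant -5; Q⁻¹ = [[6/5, -2/5, 11/5], [-4/5, 3/5, -9/5], [1/5, -2/5, 1/5]].
R⁻¹N = [[13, 16, 6], [12, 14, 4], [8, 10, 17]].
W = (R⁻¹N)Q⁻¹ = [[4, 2, 1], [4, 2, 2], [5, -4, 3]].

W = [[4, 2, 1], [4, 2, 2], [5, -4, 3]]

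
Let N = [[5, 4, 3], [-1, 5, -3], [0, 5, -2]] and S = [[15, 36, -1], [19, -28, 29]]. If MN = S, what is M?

M = [[4, 5, -1], [3, -4, -4]]

N is on the right of M, so right-multiply by N⁻¹: M = SN⁻¹.
det N = 2; the adjugate gives N⁻¹ = [[5/2, 23/2, -27/2], [-1, -5, 6], [-5/2, -25/2, 29/2]].
M = SN⁻¹ = [[15, 36, -1], [19, -28, 29]] · [[5/2, 23/2, -27/2], [-1, -5, 6], [-5/2, -25/2, 29/2]] = [[4, 5, -1], [3, -4, -4]].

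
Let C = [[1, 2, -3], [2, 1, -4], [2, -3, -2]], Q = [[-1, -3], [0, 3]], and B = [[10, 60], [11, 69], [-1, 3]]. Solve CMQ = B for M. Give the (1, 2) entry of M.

3

Isolating M: multiply by C⁻¹ from the left and Q⁻¹ from the right, so M = C⁻¹BQ⁻¹.
C has determinant 2; C⁻¹ = [[-7, 13/2, -5/2], [-2, 2, -1], [-4, 7/2, -3/2]].
det Q = -3, so Q⁻¹ = [[-1, -1], [0, 1/3]].
C⁻¹B = [[4, 21], [3, 15], [0, -3]].
M = (C⁻¹B)Q⁻¹ = [[-4, 3], [-3, 2], [0, -1]].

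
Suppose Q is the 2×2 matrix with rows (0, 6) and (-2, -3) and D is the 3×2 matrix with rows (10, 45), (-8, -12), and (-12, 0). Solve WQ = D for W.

W = [[5, -5], [0, 4], [3, 6]]

Q is on the right of W, so right-multiply by Q⁻¹: W = DQ⁻¹.
det Q = 12; the adjugate gives Q⁻¹ = [[-1/4, -1/2], [1/6, 0]].
W = DQ⁻¹ = [[10, 45], [-8, -12], [-12, 0]] · [[-1/4, -1/2], [1/6, 0]] = [[5, -5], [0, 4], [3, 6]].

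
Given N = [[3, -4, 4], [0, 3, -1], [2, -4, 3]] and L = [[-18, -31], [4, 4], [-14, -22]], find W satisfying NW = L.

Since N multiplies W on the left, W = N⁻¹L.
N has determinant -1; N⁻¹ = [[-5, 4, 8], [2, -1, -3], [6, -4, -9]].
W = N⁻¹L = [[-5, 4, 8], [2, -1, -3], [6, -4, -9]] · [[-18, -31], [4, 4], [-14, -22]] = [[-6, -5], [2, 0], [2, -4]].

W = [[-6, -5], [2, 0], [2, -4]]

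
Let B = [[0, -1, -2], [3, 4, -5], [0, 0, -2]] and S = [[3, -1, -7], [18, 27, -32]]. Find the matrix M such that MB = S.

M = [[5, 1, -4], [-3, 6, 4]]

B is on the right of M, so right-multiply by B⁻¹: M = SB⁻¹.
B has determinant -6; B⁻¹ = [[4/3, 1/3, -13/6], [-1, 0, 1], [0, 0, -1/2]].
M = SB⁻¹ = [[3, -1, -7], [18, 27, -32]] · [[4/3, 1/3, -13/6], [-1, 0, 1], [0, 0, -1/2]] = [[5, 1, -4], [-3, 6, 4]].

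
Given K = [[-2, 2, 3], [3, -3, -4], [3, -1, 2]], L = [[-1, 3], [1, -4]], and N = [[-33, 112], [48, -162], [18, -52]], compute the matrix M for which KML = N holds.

M = [[-5, 1], [5, -1], [0, -3]]

M = K⁻¹NL⁻¹ (apply K⁻¹ on the left and L⁻¹ on the right).
det K = 2, so K⁻¹ = [[-5, -7/2, 1/2], [-9, -13/2, 1/2], [3, 2, 0]].
L has determinant 1; L⁻¹ = [[-4, -3], [-1, -1]].
K⁻¹N = [[6, -19], [-6, 19], [-3, 12]].
M = (K⁻¹N)L⁻¹ = [[-5, 1], [5, -1], [0, -3]].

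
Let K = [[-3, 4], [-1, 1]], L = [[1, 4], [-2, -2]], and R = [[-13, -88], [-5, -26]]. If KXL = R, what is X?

Left-multiply by K⁻¹ and right-multiply by L⁻¹: X = K⁻¹RL⁻¹.
K has determinant 1; K⁻¹ = [[1, -4], [1, -3]].
L has determinant 6; L⁻¹ = [[-1/3, -2/3], [1/3, 1/6]].
K⁻¹R = [[7, 16], [2, -10]].
X = (K⁻¹R)L⁻¹ = [[3, -2], [-4, -3]].

X = [[3, -2], [-4, -3]]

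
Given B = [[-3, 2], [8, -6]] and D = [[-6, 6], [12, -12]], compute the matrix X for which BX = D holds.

Since B multiplies X on the left, X = B⁻¹D.
det B = 2; the adjugate gives B⁻¹ = [[-3, -1], [-4, -3/2]].
X = B⁻¹D = [[-3, -1], [-4, -3/2]] · [[-6, 6], [12, -12]] = [[6, -6], [6, -6]].

X = [[6, -6], [6, -6]]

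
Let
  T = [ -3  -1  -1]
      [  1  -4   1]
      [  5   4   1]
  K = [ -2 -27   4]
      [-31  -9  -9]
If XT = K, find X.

Right-multiplying both sides by T⁻¹ gives X = KT⁻¹.
det T = -4, so T⁻¹ = [[2, 3/4, 5/4], [-1, -1/2, -1/2], [-6, -7/4, -13/4]].
X = KT⁻¹ = [[-2, -27, 4], [-31, -9, -9]] · [[2, 3/4, 5/4], [-1, -1/2, -1/2], [-6, -7/4, -13/4]] = [[-1, 5, -2], [1, -3, -5]].

X = [[-1, 5, -2], [1, -3, -5]]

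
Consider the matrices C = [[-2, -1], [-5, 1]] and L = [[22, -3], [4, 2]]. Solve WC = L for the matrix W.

W = [[-1, -4], [-2, 0]]

Since C sits to the right of W, W = LC⁻¹.
det C = -7, so C⁻¹ = [[-1/7, -1/7], [-5/7, 2/7]].
W = LC⁻¹ = [[22, -3], [4, 2]] · [[-1/7, -1/7], [-5/7, 2/7]] = [[-1, -4], [-2, 0]].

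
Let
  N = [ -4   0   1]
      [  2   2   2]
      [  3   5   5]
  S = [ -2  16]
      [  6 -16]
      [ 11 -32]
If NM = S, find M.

Left-multiplying both sides by N⁻¹ gives M = N⁻¹S.
N has determinant 4; N⁻¹ = [[0, 5/4, -1/2], [-1, -23/4, 5/2], [1, 5, -2]].
M = N⁻¹S = [[0, 5/4, -1/2], [-1, -23/4, 5/2], [1, 5, -2]] · [[-2, 16], [6, -16], [11, -32]] = [[2, -4], [-5, -4], [6, 0]].

M = [[2, -4], [-5, -4], [6, 0]]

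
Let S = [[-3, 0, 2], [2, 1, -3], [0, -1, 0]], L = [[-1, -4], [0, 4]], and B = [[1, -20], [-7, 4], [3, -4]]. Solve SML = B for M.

M = S⁻¹BL⁻¹ (apply S⁻¹ on the left and L⁻¹ on the right).
det S = 5; the adjugate gives S⁻¹ = [[-3/5, -2/5, -2/5], [0, 0, -1], [-2/5, -3/5, -3/5]].
L has determinant -4; L⁻¹ = [[-1, -1], [0, 1/4]].
S⁻¹B = [[1, 12], [-3, 4], [2, 8]].
M = (S⁻¹B)L⁻¹ = [[-1, 2], [3, 4], [-2, 0]].

M = [[-1, 2], [3, 4], [-2, 0]]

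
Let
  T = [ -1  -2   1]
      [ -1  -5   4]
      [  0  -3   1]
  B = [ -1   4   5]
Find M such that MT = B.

M = [[-2, 3, -5]]

Right-multiplying both sides by T⁻¹ gives M = BT⁻¹.
det T = -6, so T⁻¹ = [[-7/6, 1/6, 1/2], [-1/6, 1/6, -1/2], [-1/2, 1/2, -1/2]].
M = BT⁻¹ = [[-1, 4, 5]] · [[-7/6, 1/6, 1/2], [-1/6, 1/6, -1/2], [-1/2, 1/2, -1/2]] = [[-2, 3, -5]].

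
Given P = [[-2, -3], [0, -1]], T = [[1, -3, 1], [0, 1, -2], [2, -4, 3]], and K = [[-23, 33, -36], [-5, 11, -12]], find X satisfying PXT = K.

X = [[-4, 4, 4], [-1, -2, 3]]

Left-multiply by P⁻¹ and right-multiply by T⁻¹: X = P⁻¹KT⁻¹.
det P = 2, so P⁻¹ = [[-1/2, 3/2], [0, -1]].
det T = 5, so T⁻¹ = [[-1, 1, 1], [-4/5, 1/5, 2/5], [-2/5, -2/5, 1/5]].
P⁻¹K = [[4, 0, 0], [5, -11, 12]].
X = (P⁻¹K)T⁻¹ = [[-4, 4, 4], [-1, -2, 3]].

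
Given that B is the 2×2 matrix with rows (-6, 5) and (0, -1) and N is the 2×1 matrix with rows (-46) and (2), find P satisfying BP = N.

P = [[6], [-2]]

B is on the left of P, so left-multiply by B⁻¹: P = B⁻¹N.
B has determinant 6; B⁻¹ = [[-1/6, -5/6], [0, -1]].
P = B⁻¹N = [[-1/6, -5/6], [0, -1]] · [[-46], [2]] = [[6], [-2]].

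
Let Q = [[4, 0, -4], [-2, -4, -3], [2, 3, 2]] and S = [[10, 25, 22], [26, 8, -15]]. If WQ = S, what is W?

Since Q sits to the right of W, W = SQ⁻¹.
Q has determinant -4; Q⁻¹ = [[-1/4, 3, 4], [1/2, -4, -5], [-1/2, 3, 4]].
W = SQ⁻¹ = [[10, 25, 22], [26, 8, -15]] · [[-1/4, 3, 4], [1/2, -4, -5], [-1/2, 3, 4]] = [[-1, -4, 3], [5, 1, 4]].

W = [[-1, -4, 3], [5, 1, 4]]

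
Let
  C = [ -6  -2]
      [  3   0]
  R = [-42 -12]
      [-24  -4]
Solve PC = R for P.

Right-multiplying both sides by C⁻¹ gives P = RC⁻¹.
det C = 6; the adjugate gives C⁻¹ = [[0, 1/3], [-1/2, -1]].
P = RC⁻¹ = [[-42, -12], [-24, -4]] · [[0, 1/3], [-1/2, -1]] = [[6, -2], [2, -4]].

P = [[6, -2], [2, -4]]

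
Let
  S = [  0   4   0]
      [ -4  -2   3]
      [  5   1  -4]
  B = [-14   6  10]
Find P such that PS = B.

P = [[4, 6, 2]]

S is on the right of P, so right-multiply by S⁻¹: P = BS⁻¹.
det S = -4; the adjugate gives S⁻¹ = [[-5/4, -4, -3], [1/4, 0, 0], [-3/2, -5, -4]].
P = BS⁻¹ = [[-14, 6, 10]] · [[-5/4, -4, -3], [1/4, 0, 0], [-3/2, -5, -4]] = [[4, 6, 2]].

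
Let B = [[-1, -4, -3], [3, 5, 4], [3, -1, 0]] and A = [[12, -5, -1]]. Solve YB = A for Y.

Y = [[3, 2, 3]]

B is on the right of Y, so right-multiply by B⁻¹: Y = AB⁻¹.
det B = 2, so B⁻¹ = [[2, 3/2, -1/2], [6, 9/2, -5/2], [-9, -13/2, 7/2]].
Y = AB⁻¹ = [[12, -5, -1]] · [[2, 3/2, -1/2], [6, 9/2, -5/2], [-9, -13/2, 7/2]] = [[3, 2, 3]].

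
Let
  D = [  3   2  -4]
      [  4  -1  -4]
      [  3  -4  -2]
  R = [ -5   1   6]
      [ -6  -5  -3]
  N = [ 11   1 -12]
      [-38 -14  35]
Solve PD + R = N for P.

PD = N − R = [[16, 0, -18], [-32, -9, 38]].
Right-multiplying both sides by D⁻¹ gives P = (N − R)D⁻¹.
det D = 2, so D⁻¹ = [[-7, 10, -6], [-2, 3, -2], [-13/2, 9, -11/2]].
P = (N − R)D⁻¹ = [[5, -2, 3], [-5, -5, 1]].

P = [[5, -2, 3], [-5, -5, 1]]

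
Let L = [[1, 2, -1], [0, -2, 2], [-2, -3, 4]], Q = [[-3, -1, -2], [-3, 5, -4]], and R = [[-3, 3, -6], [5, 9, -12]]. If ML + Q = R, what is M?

M = [[0, -2, 0], [0, 4, -4]]

ML = R − Q = [[0, 4, -4], [8, 4, -8]].
Right-multiplying both sides by L⁻¹ gives M = (R − Q)L⁻¹.
det L = -6; the adjugate gives L⁻¹ = [[1/3, 5/6, -1/3], [2/3, -1/3, 1/3], [2/3, 1/6, 1/3]].
M = (R − Q)L⁻¹ = [[0, -2, 0], [0, 4, -4]].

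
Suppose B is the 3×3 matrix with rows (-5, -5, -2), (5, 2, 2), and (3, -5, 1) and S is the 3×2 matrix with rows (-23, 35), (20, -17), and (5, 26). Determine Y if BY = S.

Since B multiplies Y on the left, Y = B⁻¹S.
det B = -3, so B⁻¹ = [[-4, -5, 2], [-1/3, -1/3, 0], [31/3, 40/3, -5]].
Y = B⁻¹S = [[-4, -5, 2], [-1/3, -1/3, 0], [31/3, 40/3, -5]] · [[-23, 35], [20, -17], [5, 26]] = [[2, -3], [1, -6], [4, 5]].

Y = [[2, -3], [1, -6], [4, 5]]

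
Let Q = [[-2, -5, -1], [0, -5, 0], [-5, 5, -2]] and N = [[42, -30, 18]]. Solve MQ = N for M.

M = [[-6, 6, -6]]

Q is on the right of M, so right-multiply by Q⁻¹: M = NQ⁻¹.
det Q = 5; the adjugate gives Q⁻¹ = [[2, -3, -1], [0, -1/5, 0], [-5, 7, 2]].
M = NQ⁻¹ = [[42, -30, 18]] · [[2, -3, -1], [0, -1/5, 0], [-5, 7, 2]] = [[-6, 6, -6]].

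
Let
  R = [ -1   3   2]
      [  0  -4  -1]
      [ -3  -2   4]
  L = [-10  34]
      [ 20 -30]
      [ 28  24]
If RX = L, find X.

Left-multiplying both sides by R⁻¹ gives X = R⁻¹L.
R has determinant 3; R⁻¹ = [[-6, -16/3, 5/3], [1, 2/3, -1/3], [-4, -11/3, 4/3]].
X = R⁻¹L = [[-6, -16/3, 5/3], [1, 2/3, -1/3], [-4, -11/3, 4/3]] · [[-10, 34], [20, -30], [28, 24]] = [[0, -4], [-6, 6], [4, 6]].

X = [[0, -4], [-6, 6], [4, 6]]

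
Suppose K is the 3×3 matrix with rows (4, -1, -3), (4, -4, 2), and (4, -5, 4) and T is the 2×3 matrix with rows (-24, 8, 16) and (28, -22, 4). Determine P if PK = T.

K is on the right of P, so right-multiply by K⁻¹: P = TK⁻¹.
det K = -4; the adjugate gives K⁻¹ = [[3/2, -19/4, 7/2], [2, -7, 5], [1, -4, 3]].
P = TK⁻¹ = [[-24, 8, 16], [28, -22, 4]] · [[3/2, -19/4, 7/2], [2, -7, 5], [1, -4, 3]] = [[-4, -6, 4], [2, 5, 0]].

P = [[-4, -6, 4], [2, 5, 0]]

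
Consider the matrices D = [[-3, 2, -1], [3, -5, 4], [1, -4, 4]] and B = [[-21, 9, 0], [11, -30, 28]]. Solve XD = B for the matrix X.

D is on the right of X, so right-multiply by D⁻¹: X = BD⁻¹.
det D = 3, so D⁻¹ = [[-4/3, -4/3, 1], [-8/3, -11/3, 3], [-7/3, -10/3, 3]].
X = BD⁻¹ = [[-21, 9, 0], [11, -30, 28]] · [[-4/3, -4/3, 1], [-8/3, -11/3, 3], [-7/3, -10/3, 3]] = [[4, -5, 6], [0, 2, 5]].

X = [[4, -5, 6], [0, 2, 5]]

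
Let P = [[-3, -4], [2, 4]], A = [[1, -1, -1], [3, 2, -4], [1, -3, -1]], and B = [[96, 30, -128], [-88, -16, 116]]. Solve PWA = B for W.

Isolating W: multiply by P⁻¹ from the left and A⁻¹ from the right, so W = P⁻¹BA⁻¹.
det P = -4; the adjugate gives P⁻¹ = [[-1, -1], [1/2, 3/4]].
det A = -2; the adjugate gives A⁻¹ = [[7, -1, -3], [1/2, 0, -1/2], [11/2, -1, -5/2]].
P⁻¹B = [[-8, -14, 12], [-18, 3, 23]].
W = (P⁻¹B)A⁻¹ = [[3, -4, 1], [2, -5, -5]].

W = [[3, -4, 1], [2, -5, -5]]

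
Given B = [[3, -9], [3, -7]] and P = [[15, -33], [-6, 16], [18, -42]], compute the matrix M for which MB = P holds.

Right-multiplying both sides by B⁻¹ gives M = PB⁻¹.
B has determinant 6; B⁻¹ = [[-7/6, 3/2], [-1/2, 1/2]].
M = PB⁻¹ = [[15, -33], [-6, 16], [18, -42]] · [[-7/6, 3/2], [-1/2, 1/2]] = [[-1, 6], [-1, -1], [0, 6]].

M = [[-1, 6], [-1, -1], [0, 6]]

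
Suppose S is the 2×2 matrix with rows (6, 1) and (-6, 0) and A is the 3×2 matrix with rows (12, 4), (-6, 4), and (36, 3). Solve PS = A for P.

S is on the right of P, so right-multiply by S⁻¹: P = AS⁻¹.
S has determinant 6; S⁻¹ = [[0, -1/6], [1, 1]].
P = AS⁻¹ = [[12, 4], [-6, 4], [36, 3]] · [[0, -1/6], [1, 1]] = [[4, 2], [4, 5], [3, -3]].

P = [[4, 2], [4, 5], [3, -3]]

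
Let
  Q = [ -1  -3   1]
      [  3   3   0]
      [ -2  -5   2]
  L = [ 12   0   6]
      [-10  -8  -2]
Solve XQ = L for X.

Right-multiplying both sides by Q⁻¹ gives X = LQ⁻¹.
det Q = 3, so Q⁻¹ = [[2, 1/3, -1], [-2, 0, 1], [-3, 1/3, 2]].
X = LQ⁻¹ = [[12, 0, 6], [-10, -8, -2]] · [[2, 1/3, -1], [-2, 0, 1], [-3, 1/3, 2]] = [[6, 6, 0], [2, -4, -2]].

X = [[6, 6, 0], [2, -4, -2]]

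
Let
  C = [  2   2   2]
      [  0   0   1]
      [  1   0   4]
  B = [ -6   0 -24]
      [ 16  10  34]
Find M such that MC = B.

Since C sits to the right of M, M = BC⁻¹.
C has determinant 2; C⁻¹ = [[0, -4, 1], [1/2, 3, -1], [0, 1, 0]].
M = BC⁻¹ = [[-6, 0, -24], [16, 10, 34]] · [[0, -4, 1], [1/2, 3, -1], [0, 1, 0]] = [[0, 0, -6], [5, 0, 6]].

M = [[0, 0, -6], [5, 0, 6]]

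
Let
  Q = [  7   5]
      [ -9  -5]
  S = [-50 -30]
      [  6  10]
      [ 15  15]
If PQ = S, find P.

P = [[-2, 4], [6, 4], [6, 3]]

Right-multiplying both sides by Q⁻¹ gives P = SQ⁻¹.
Q has determinant 10; Q⁻¹ = [[-1/2, -1/2], [9/10, 7/10]].
P = SQ⁻¹ = [[-50, -30], [6, 10], [15, 15]] · [[-1/2, -1/2], [9/10, 7/10]] = [[-2, 4], [6, 4], [6, 3]].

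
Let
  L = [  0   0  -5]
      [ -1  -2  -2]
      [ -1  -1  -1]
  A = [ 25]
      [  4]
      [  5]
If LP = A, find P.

Left-multiplying both sides by L⁻¹ gives P = L⁻¹A.
L has determinant 5; L⁻¹ = [[0, 1, -2], [1/5, -1, 1], [-1/5, 0, 0]].
P = L⁻¹A = [[0, 1, -2], [1/5, -1, 1], [-1/5, 0, 0]] · [[25], [4], [5]] = [[-6], [6], [-5]].

P = [[-6], [6], [-5]]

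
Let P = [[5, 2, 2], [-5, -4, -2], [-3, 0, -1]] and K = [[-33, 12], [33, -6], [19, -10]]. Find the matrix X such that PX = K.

X = [[-5, 2], [0, -3], [-4, 4]]

Left-multiplying both sides by P⁻¹ gives X = P⁻¹K.
det P = -2; the adjugate gives P⁻¹ = [[-2, -1, -2], [-1/2, -1/2, 0], [6, 3, 5]].
X = P⁻¹K = [[-2, -1, -2], [-1/2, -1/2, 0], [6, 3, 5]] · [[-33, 12], [33, -6], [19, -10]] = [[-5, 2], [0, -3], [-4, 4]].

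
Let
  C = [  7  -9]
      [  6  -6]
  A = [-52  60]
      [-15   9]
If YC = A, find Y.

C is on the right of Y, so right-multiply by C⁻¹: Y = AC⁻¹.
C has determinant 12; C⁻¹ = [[-1/2, 3/4], [-1/2, 7/12]].
Y = AC⁻¹ = [[-52, 60], [-15, 9]] · [[-1/2, 3/4], [-1/2, 7/12]] = [[-4, -4], [3, -6]].

Y = [[-4, -4], [3, -6]]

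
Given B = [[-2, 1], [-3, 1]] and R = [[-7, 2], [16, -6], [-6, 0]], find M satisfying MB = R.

M = [[-1, 3], [-2, -4], [-6, 6]]

Since B sits to the right of M, M = RB⁻¹.
det B = 1; the adjugate gives B⁻¹ = [[1, -1], [3, -2]].
M = RB⁻¹ = [[-7, 2], [16, -6], [-6, 0]] · [[1, -1], [3, -2]] = [[-1, 3], [-2, -4], [-6, 6]].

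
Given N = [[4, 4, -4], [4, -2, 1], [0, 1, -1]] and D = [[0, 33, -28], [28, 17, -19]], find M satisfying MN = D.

N is on the right of M, so right-multiply by N⁻¹: M = DN⁻¹.
N has determinant 4; N⁻¹ = [[1/4, 0, -1], [1, -1, -5], [1, -1, -6]].
M = DN⁻¹ = [[0, 33, -28], [28, 17, -19]] · [[1/4, 0, -1], [1, -1, -5], [1, -1, -6]] = [[5, -5, 3], [5, 2, 1]].

M = [[5, -5, 3], [5, 2, 1]]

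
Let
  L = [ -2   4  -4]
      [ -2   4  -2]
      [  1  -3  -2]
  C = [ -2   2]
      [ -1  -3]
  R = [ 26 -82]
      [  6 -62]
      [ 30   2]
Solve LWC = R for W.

Left-multiply by L⁻¹ and right-multiply by C⁻¹: W = L⁻¹RC⁻¹.
det L = -4; the adjugate gives L⁻¹ = [[7/2, -5, -2], [3/2, -2, -1], [-1/2, 1/2, 0]].
det C = 8; the adjugate gives C⁻¹ = [[-3/8, -1/4], [1/8, -1/4]].
L⁻¹R = [[1, 19], [-3, -1], [-10, 10]].
W = (L⁻¹R)C⁻¹ = [[2, -5], [1, 1], [5, 0]].

W = [[2, -5], [1, 1], [5, 0]]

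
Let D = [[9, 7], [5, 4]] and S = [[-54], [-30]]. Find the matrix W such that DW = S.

W = [[-6], [0]]

D is on the left of W, so left-multiply by D⁻¹: W = D⁻¹S.
det D = 1; the adjugate gives D⁻¹ = [[4, -7], [-5, 9]].
W = D⁻¹S = [[4, -7], [-5, 9]] · [[-54], [-30]] = [[-6], [0]].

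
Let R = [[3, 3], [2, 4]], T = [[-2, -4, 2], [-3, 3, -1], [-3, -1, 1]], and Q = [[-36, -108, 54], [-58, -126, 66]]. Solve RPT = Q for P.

P = [[2, -1, -2], [4, -2, 5]]

Isolating P: multiply by R⁻¹ from the left and T⁻¹ from the right, so P = R⁻¹QT⁻¹.
det R = 6, so R⁻¹ = [[2/3, -1/2], [-1/3, 1/2]].
det T = -4, so T⁻¹ = [[-1/2, -1/2, 1/2], [-3/2, -1, 2], [-3, -5/2, 9/2]].
R⁻¹Q = [[5, -9, 3], [-17, -27, 15]].
P = (R⁻¹Q)T⁻¹ = [[2, -1, -2], [4, -2, 5]].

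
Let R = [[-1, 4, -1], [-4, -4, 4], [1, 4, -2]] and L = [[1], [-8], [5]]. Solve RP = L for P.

P = [[5], [3], [6]]

R is on the left of P, so left-multiply by R⁻¹: P = R⁻¹L.
R has determinant 4; R⁻¹ = [[-2, 1, 3], [-1, 3/4, 2], [-3, 2, 5]].
P = R⁻¹L = [[-2, 1, 3], [-1, 3/4, 2], [-3, 2, 5]] · [[1], [-8], [5]] = [[5], [3], [6]].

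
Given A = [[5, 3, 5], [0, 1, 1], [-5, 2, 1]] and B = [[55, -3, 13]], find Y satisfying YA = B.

A is on the right of Y, so right-multiply by A⁻¹: Y = BA⁻¹.
det A = 5; the adjugate gives A⁻¹ = [[-1/5, 7/5, -2/5], [-1, 6, -1], [1, -5, 1]].
Y = BA⁻¹ = [[55, -3, 13]] · [[-1/5, 7/5, -2/5], [-1, 6, -1], [1, -5, 1]] = [[5, -6, -6]].

Y = [[5, -6, -6]]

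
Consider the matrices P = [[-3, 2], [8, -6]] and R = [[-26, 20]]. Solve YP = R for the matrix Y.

Y = [[-2, -4]]

Right-multiplying both sides by P⁻¹ gives Y = RP⁻¹.
det P = 2, so P⁻¹ = [[-3, -1], [-4, -3/2]].
Y = RP⁻¹ = [[-26, 20]] · [[-3, -1], [-4, -3/2]] = [[-2, -4]].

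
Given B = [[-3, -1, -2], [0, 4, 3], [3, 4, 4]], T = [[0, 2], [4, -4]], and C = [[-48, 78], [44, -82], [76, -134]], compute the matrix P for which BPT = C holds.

Isolating P: multiply by B⁻¹ from the left and T⁻¹ from the right, so P = B⁻¹CT⁻¹.
B has determinant 3; B⁻¹ = [[4/3, -4/3, 5/3], [3, -2, 3], [-4, 3, -4]].
T has determinant -8; T⁻¹ = [[1/2, 1/4], [1/2, 0]].
B⁻¹C = [[4, -10], [-4, -4], [20, -22]].
P = (B⁻¹C)T⁻¹ = [[-3, 1], [-4, -1], [-1, 5]].

P = [[-3, 1], [-4, -1], [-1, 5]]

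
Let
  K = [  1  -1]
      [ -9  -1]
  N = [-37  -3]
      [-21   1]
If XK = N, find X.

X = [[-1, 4], [-3, 2]]

K is on the right of X, so right-multiply by K⁻¹: X = NK⁻¹.
K has determinant -10; K⁻¹ = [[1/10, -1/10], [-9/10, -1/10]].
X = NK⁻¹ = [[-37, -3], [-21, 1]] · [[1/10, -1/10], [-9/10, -1/10]] = [[-1, 4], [-3, 2]].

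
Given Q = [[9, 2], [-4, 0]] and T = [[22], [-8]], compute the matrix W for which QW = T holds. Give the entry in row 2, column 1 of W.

Left-multiplying both sides by Q⁻¹ gives W = Q⁻¹T.
det Q = 8; the adjugate gives Q⁻¹ = [[0, -1/4], [1/2, 9/8]].
W = Q⁻¹T = [[0, -1/4], [1/2, 9/8]] · [[22], [-8]] = [[2], [2]].

2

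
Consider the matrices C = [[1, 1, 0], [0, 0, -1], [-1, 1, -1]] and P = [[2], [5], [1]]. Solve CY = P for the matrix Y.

Left-multiplying both sides by C⁻¹ gives Y = C⁻¹P.
C has determinant 2; C⁻¹ = [[1/2, 1/2, -1/2], [1/2, -1/2, 1/2], [0, -1, 0]].
Y = C⁻¹P = [[1/2, 1/2, -1/2], [1/2, -1/2, 1/2], [0, -1, 0]] · [[2], [5], [1]] = [[3], [-1], [-5]].

Y = [[3], [-1], [-5]]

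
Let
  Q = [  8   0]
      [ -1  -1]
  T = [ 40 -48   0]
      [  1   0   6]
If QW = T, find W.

Since Q multiplies W on the left, W = Q⁻¹T.
Q has determinant -8; Q⁻¹ = [[1/8, 0], [-1/8, -1]].
W = Q⁻¹T = [[1/8, 0], [-1/8, -1]] · [[40, -48, 0], [1, 0, 6]] = [[5, -6, 0], [-6, 6, -6]].

W = [[5, -6, 0], [-6, 6, -6]]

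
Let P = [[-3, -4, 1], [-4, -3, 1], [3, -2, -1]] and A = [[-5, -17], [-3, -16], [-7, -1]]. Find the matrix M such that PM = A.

Since P multiplies M on the left, M = P⁻¹A.
det P = 6, so P⁻¹ = [[5/6, -1, -1/6], [-1/6, 0, -1/6], [17/6, -3, -7/6]].
M = P⁻¹A = [[5/6, -1, -1/6], [-1/6, 0, -1/6], [17/6, -3, -7/6]] · [[-5, -17], [-3, -16], [-7, -1]] = [[0, 2], [2, 3], [3, 1]].

M = [[0, 2], [2, 3], [3, 1]]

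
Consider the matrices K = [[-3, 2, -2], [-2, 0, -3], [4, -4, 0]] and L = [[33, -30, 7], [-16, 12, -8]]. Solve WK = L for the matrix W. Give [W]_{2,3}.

Since K sits to the right of W, W = LK⁻¹.
K has determinant -4; K⁻¹ = [[3, -2, 3/2], [3, -2, 5/4], [-2, 1, -1]].
W = LK⁻¹ = [[33, -30, 7], [-16, 12, -8]] · [[3, -2, 3/2], [3, -2, 5/4], [-2, 1, -1]] = [[-5, 1, 5], [4, 0, -1]].

-1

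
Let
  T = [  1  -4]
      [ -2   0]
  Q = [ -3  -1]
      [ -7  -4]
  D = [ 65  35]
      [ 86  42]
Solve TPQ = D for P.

P = [[5, 4], [2, 3]]

Isolating P: multiply by T⁻¹ from the left and Q⁻¹ from the right, so P = T⁻¹DQ⁻¹.
T has determinant -8; T⁻¹ = [[0, -1/2], [-1/4, -1/8]].
det Q = 5, so Q⁻¹ = [[-4/5, 1/5], [7/5, -3/5]].
T⁻¹D = [[-43, -21], [-27, -14]].
P = (T⁻¹D)Q⁻¹ = [[5, 4], [2, 3]].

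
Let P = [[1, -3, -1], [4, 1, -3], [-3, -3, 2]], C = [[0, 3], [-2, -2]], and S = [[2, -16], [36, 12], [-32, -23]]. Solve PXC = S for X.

X = [[0, -5], [1, -1], [3, -1]]

Isolating X: multiply by P⁻¹ from the left and C⁻¹ from the right, so X = P⁻¹SC⁻¹.
det P = -1; the adjugate gives P⁻¹ = [[7, -9, -10], [-1, 1, 1], [9, -12, -13]].
det C = 6, so C⁻¹ = [[-1/3, -1/2], [1/3, 0]].
P⁻¹S = [[10, 10], [2, 5], [2, 11]].
X = (P⁻¹S)C⁻¹ = [[0, -5], [1, -1], [3, -1]].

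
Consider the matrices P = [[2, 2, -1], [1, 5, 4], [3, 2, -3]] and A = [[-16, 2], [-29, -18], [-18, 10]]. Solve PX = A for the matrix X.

X = [[-6, -4], [-3, 2], [-2, -6]]

P is on the left of X, so left-multiply by P⁻¹: X = P⁻¹A.
det P = -3, so P⁻¹ = [[23/3, -4/3, -13/3], [-5, 1, 3], [13/3, -2/3, -8/3]].
X = P⁻¹A = [[23/3, -4/3, -13/3], [-5, 1, 3], [13/3, -2/3, -8/3]] · [[-16, 2], [-29, -18], [-18, 10]] = [[-6, -4], [-3, 2], [-2, -6]].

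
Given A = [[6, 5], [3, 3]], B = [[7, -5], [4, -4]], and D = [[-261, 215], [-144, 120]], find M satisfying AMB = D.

Isolating M: multiply by A⁻¹ from the left and B⁻¹ from the right, so M = A⁻¹DB⁻¹.
A has determinant 3; A⁻¹ = [[1, -5/3], [-1, 2]].
det B = -8, so B⁻¹ = [[1/2, -5/8], [1/2, -7/8]].
A⁻¹D = [[-21, 15], [-27, 25]].
M = (A⁻¹D)B⁻¹ = [[-3, 0], [-1, -5]].

M = [[-3, 0], [-1, -5]]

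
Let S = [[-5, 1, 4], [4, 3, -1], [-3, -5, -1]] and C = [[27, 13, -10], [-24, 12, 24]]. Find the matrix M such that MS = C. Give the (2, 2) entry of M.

S is on the right of M, so right-multiply by S⁻¹: M = CS⁻¹.
S has determinant 3; S⁻¹ = [[-8/3, -19/3, -13/3], [7/3, 17/3, 11/3], [-11/3, -28/3, -19/3]].
M = CS⁻¹ = [[27, 13, -10], [-24, 12, 24]] · [[-8/3, -19/3, -13/3], [7/3, 17/3, 11/3], [-11/3, -28/3, -19/3]] = [[-5, -4, -6], [4, -4, -4]].

-4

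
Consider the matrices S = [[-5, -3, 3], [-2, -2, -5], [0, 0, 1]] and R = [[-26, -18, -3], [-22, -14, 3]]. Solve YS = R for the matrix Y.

S is on the right of Y, so right-multiply by S⁻¹: Y = RS⁻¹.
S has determinant 4; S⁻¹ = [[-1/2, 3/4, 21/4], [1/2, -5/4, -31/4], [0, 0, 1]].
Y = RS⁻¹ = [[-26, -18, -3], [-22, -14, 3]] · [[-1/2, 3/4, 21/4], [1/2, -5/4, -31/4], [0, 0, 1]] = [[4, 3, 0], [4, 1, -4]].

Y = [[4, 3, 0], [4, 1, -4]]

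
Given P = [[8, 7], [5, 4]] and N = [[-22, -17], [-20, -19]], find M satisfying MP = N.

Since P sits to the right of M, M = NP⁻¹.
det P = -3; the adjugate gives P⁻¹ = [[-4/3, 7/3], [5/3, -8/3]].
M = NP⁻¹ = [[-22, -17], [-20, -19]] · [[-4/3, 7/3], [5/3, -8/3]] = [[1, -6], [-5, 4]].

M = [[1, -6], [-5, 4]]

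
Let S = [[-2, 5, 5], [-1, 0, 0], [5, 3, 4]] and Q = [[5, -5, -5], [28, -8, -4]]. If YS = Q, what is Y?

Y = [[-1, -3, 0], [-4, 0, 4]]

Right-multiplying both sides by S⁻¹ gives Y = QS⁻¹.
det S = 5, so S⁻¹ = [[0, -1, 0], [4/5, -33/5, -1], [-3/5, 31/5, 1]].
Y = QS⁻¹ = [[5, -5, -5], [28, -8, -4]] · [[0, -1, 0], [4/5, -33/5, -1], [-3/5, 31/5, 1]] = [[-1, -3, 0], [-4, 0, 4]].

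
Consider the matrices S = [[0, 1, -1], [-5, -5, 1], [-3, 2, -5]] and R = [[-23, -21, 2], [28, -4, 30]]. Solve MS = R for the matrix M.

Since S sits to the right of M, M = RS⁻¹.
S has determinant -3; S⁻¹ = [[-23/3, -1, 4/3], [28/3, 1, -5/3], [25/3, 1, -5/3]].
M = RS⁻¹ = [[-23, -21, 2], [28, -4, 30]] · [[-23/3, -1, 4/3], [28/3, 1, -5/3], [25/3, 1, -5/3]] = [[-3, 4, 1], [-2, -2, -6]].

M = [[-3, 4, 1], [-2, -2, -6]]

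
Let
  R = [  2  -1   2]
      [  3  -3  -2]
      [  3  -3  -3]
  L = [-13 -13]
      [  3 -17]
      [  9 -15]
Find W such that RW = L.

Since R multiplies W on the left, W = R⁻¹L.
det R = 3; the adjugate gives R⁻¹ = [[1, -3, 8/3], [1, -4, 10/3], [0, 1, -1]].
W = R⁻¹L = [[1, -3, 8/3], [1, -4, 10/3], [0, 1, -1]] · [[-13, -13], [3, -17], [9, -15]] = [[2, -2], [5, 5], [-6, -2]].

W = [[2, -2], [5, 5], [-6, -2]]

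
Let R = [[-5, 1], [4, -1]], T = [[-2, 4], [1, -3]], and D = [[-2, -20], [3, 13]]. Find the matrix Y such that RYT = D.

Isolating Y: multiply by R⁻¹ from the left and T⁻¹ from the right, so Y = R⁻¹DT⁻¹.
det R = 1; the adjugate gives R⁻¹ = [[-1, -1], [-4, -5]].
det T = 2; the adjugate gives T⁻¹ = [[-3/2, -2], [-1/2, -1]].
R⁻¹D = [[-1, 7], [-7, 15]].
Y = (R⁻¹D)T⁻¹ = [[-2, -5], [3, -1]].

Y = [[-2, -5], [3, -1]]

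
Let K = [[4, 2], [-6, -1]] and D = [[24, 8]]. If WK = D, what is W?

W = [[3, -2]]

Right-multiplying both sides by K⁻¹ gives W = DK⁻¹.
det K = 8; the adjugate gives K⁻¹ = [[-1/8, -1/4], [3/4, 1/2]].
W = DK⁻¹ = [[24, 8]] · [[-1/8, -1/4], [3/4, 1/2]] = [[3, -2]].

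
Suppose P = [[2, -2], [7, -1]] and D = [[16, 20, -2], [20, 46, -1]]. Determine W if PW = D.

Left-multiplying both sides by P⁻¹ gives W = P⁻¹D.
det P = 12, so P⁻¹ = [[-1/12, 1/6], [-7/12, 1/6]].
W = P⁻¹D = [[-1/12, 1/6], [-7/12, 1/6]] · [[16, 20, -2], [20, 46, -1]] = [[2, 6, 0], [-6, -4, 1]].

W = [[2, 6, 0], [-6, -4, 1]]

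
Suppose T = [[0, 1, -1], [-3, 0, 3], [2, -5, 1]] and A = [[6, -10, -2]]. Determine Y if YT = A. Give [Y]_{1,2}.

Since T sits to the right of Y, Y = AT⁻¹.
T has determinant -6; T⁻¹ = [[-5/2, -2/3, -1/2], [-3/2, -1/3, -1/2], [-5/2, -1/3, -1/2]].
Y = AT⁻¹ = [[6, -10, -2]] · [[-5/2, -2/3, -1/2], [-3/2, -1/3, -1/2], [-5/2, -1/3, -1/2]] = [[5, 0, 3]].

0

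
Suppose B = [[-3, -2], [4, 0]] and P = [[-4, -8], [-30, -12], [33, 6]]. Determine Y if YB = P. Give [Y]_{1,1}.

4

B is on the right of Y, so right-multiply by B⁻¹: Y = PB⁻¹.
det B = 8, so B⁻¹ = [[0, 1/4], [-1/2, -3/8]].
Y = PB⁻¹ = [[-4, -8], [-30, -12], [33, 6]] · [[0, 1/4], [-1/2, -3/8]] = [[4, 2], [6, -3], [-3, 6]].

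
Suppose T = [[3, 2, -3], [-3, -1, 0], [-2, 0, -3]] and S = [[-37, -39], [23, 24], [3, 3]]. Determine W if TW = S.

W = [[-6, -6], [-5, -6], [3, 3]]

T is on the left of W, so left-multiply by T⁻¹: W = T⁻¹S.
T has determinant -3; T⁻¹ = [[-1, -2, 1], [3, 5, -3], [2/3, 4/3, -1]].
W = T⁻¹S = [[-1, -2, 1], [3, 5, -3], [2/3, 4/3, -1]] · [[-37, -39], [23, 24], [3, 3]] = [[-6, -6], [-5, -6], [3, 3]].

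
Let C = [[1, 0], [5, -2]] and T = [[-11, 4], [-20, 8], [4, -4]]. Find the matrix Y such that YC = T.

C is on the right of Y, so right-multiply by C⁻¹: Y = TC⁻¹.
C has determinant -2; C⁻¹ = [[1, 0], [5/2, -1/2]].
Y = TC⁻¹ = [[-11, 4], [-20, 8], [4, -4]] · [[1, 0], [5/2, -1/2]] = [[-1, -2], [0, -4], [-6, 2]].

Y = [[-1, -2], [0, -4], [-6, 2]]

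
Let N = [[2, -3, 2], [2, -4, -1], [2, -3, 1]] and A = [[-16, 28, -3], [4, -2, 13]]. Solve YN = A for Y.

Y = [[-3, -4, -1], [3, -4, 3]]

Right-multiplying both sides by N⁻¹ gives Y = AN⁻¹.
det N = 2; the adjugate gives N⁻¹ = [[-7/2, -3/2, 11/2], [-2, -1, 3], [1, 0, -1]].
Y = AN⁻¹ = [[-16, 28, -3], [4, -2, 13]] · [[-7/2, -3/2, 11/2], [-2, -1, 3], [1, 0, -1]] = [[-3, -4, -1], [3, -4, 3]].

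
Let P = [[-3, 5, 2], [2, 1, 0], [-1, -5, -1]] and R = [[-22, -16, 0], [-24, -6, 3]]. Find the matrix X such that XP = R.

X = [[2, -6, 4], [3, -6, 3]]

Right-multiplying both sides by P⁻¹ gives X = RP⁻¹.
det P = -5, so P⁻¹ = [[1/5, 1, 2/5], [-2/5, -1, -4/5], [9/5, 4, 13/5]].
X = RP⁻¹ = [[-22, -16, 0], [-24, -6, 3]] · [[1/5, 1, 2/5], [-2/5, -1, -4/5], [9/5, 4, 13/5]] = [[2, -6, 4], [3, -6, 3]].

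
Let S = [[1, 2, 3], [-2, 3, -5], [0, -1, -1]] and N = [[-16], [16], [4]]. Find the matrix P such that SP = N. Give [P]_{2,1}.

Since S multiplies P on the left, P = S⁻¹N.
det S = -6, so S⁻¹ = [[4/3, 1/6, 19/6], [1/3, 1/6, 1/6], [-1/3, -1/6, -7/6]].
P = S⁻¹N = [[4/3, 1/6, 19/6], [1/3, 1/6, 1/6], [-1/3, -1/6, -7/6]] · [[-16], [16], [4]] = [[-6], [-2], [-2]].

-2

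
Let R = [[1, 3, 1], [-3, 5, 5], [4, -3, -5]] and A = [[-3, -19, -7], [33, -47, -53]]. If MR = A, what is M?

Right-multiplying both sides by R⁻¹ gives M = AR⁻¹.
det R = -6, so R⁻¹ = [[5/3, -2, -5/3], [-5/6, 3/2, 4/3], [11/6, -5/2, -7/3]].
M = AR⁻¹ = [[-3, -19, -7], [33, -47, -53]] · [[5/3, -2, -5/3], [-5/6, 3/2, 4/3], [11/6, -5/2, -7/3]] = [[-2, -5, -4], [-3, -4, 6]].

M = [[-2, -5, -4], [-3, -4, 6]]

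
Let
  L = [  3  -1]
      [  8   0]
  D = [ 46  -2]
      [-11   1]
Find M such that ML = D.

Since L sits to the right of M, M = DL⁻¹.
L has determinant 8; L⁻¹ = [[0, 1/8], [-1, 3/8]].
M = DL⁻¹ = [[46, -2], [-11, 1]] · [[0, 1/8], [-1, 3/8]] = [[2, 5], [-1, -1]].

M = [[2, 5], [-1, -1]]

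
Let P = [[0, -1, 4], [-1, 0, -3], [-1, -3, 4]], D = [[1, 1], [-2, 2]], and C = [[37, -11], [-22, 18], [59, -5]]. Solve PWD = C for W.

Left-multiply by P⁻¹ and right-multiply by D⁻¹: W = P⁻¹CD⁻¹.
P has determinant 5; P⁻¹ = [[-9/5, -8/5, 3/5], [7/5, 4/5, -4/5], [3/5, 1/5, -1/5]].
det D = 4, so D⁻¹ = [[1/2, -1/4], [1/2, 1/4]].
P⁻¹C = [[4, -12], [-13, 3], [6, -2]].
W = (P⁻¹C)D⁻¹ = [[-4, -4], [-5, 4], [2, -2]].

W = [[-4, -4], [-5, 4], [2, -2]]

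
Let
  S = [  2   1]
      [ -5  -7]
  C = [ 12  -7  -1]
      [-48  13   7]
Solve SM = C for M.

M = [[4, -4, 0], [4, 1, -1]]

Since S multiplies M on the left, M = S⁻¹C.
det S = -9; the adjugate gives S⁻¹ = [[7/9, 1/9], [-5/9, -2/9]].
M = S⁻¹C = [[7/9, 1/9], [-5/9, -2/9]] · [[12, -7, -1], [-48, 13, 7]] = [[4, -4, 0], [4, 1, -1]].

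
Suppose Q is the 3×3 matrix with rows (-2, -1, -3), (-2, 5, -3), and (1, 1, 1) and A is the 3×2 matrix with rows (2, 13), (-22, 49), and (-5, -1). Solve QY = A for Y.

Y = [[-5, -2], [-4, 6], [4, -5]]

Since Q multiplies Y on the left, Y = Q⁻¹A.
Q has determinant 6; Q⁻¹ = [[4/3, -1/3, 3], [-1/6, 1/6, 0], [-7/6, 1/6, -2]].
Y = Q⁻¹A = [[4/3, -1/3, 3], [-1/6, 1/6, 0], [-7/6, 1/6, -2]] · [[2, 13], [-22, 49], [-5, -1]] = [[-5, -2], [-4, 6], [4, -5]].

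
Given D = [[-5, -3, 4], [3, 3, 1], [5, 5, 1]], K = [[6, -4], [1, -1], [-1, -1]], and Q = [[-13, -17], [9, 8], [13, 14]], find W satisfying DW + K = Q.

DW = Q − K = [[-19, -13], [8, 9], [14, 15]].
Left-multiplying both sides by D⁻¹ gives W = D⁻¹(Q − K).
det D = 4, so D⁻¹ = [[-1/2, 23/4, -15/4], [1/2, -25/4, 17/4], [0, 5/2, -3/2]].
W = D⁻¹(Q − K) = [[3, 2], [0, 1], [-1, 0]].

W = [[3, 2], [0, 1], [-1, 0]]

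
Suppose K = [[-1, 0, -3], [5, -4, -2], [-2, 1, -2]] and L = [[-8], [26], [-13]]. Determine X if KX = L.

X = [[2], [-5], [2]]

Left-multiplying both sides by K⁻¹ gives X = K⁻¹L.
det K = -1, so K⁻¹ = [[-10, 3, 12], [-14, 4, 17], [3, -1, -4]].
X = K⁻¹L = [[-10, 3, 12], [-14, 4, 17], [3, -1, -4]] · [[-8], [26], [-13]] = [[2], [-5], [2]].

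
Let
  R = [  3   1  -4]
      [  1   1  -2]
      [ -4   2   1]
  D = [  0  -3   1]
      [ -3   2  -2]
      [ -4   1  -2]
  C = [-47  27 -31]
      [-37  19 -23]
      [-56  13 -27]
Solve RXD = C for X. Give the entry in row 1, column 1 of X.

Isolating X: multiply by R⁻¹ from the left and D⁻¹ from the right, so X = R⁻¹CD⁻¹.
det R = -2; the adjugate gives R⁻¹ = [[-5/2, 9/2, -1], [-7/2, 13/2, -1], [-3, 5, -1]].
det D = -1, so D⁻¹ = [[2, 5, -4], [-2, -4, 3], [-5, -12, 9]].
R⁻¹C = [[7, 5, 1], [-20, 16, -14], [12, 1, 5]].
X = (R⁻¹C)D⁻¹ = [[-1, 3, -4], [-2, 4, 2], [-3, -4, 0]].

-1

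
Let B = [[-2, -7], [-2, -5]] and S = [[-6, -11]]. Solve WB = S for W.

Since B sits to the right of W, W = SB⁻¹.
det B = -4; the adjugate gives B⁻¹ = [[5/4, -7/4], [-1/2, 1/2]].
W = SB⁻¹ = [[-6, -11]] · [[5/4, -7/4], [-1/2, 1/2]] = [[-2, 5]].

W = [[-2, 5]]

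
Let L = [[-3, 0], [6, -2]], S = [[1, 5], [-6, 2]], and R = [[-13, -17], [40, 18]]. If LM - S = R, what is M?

M = [[4, 4], [-5, 2]]

LM = R + S = [[-12, -12], [34, 20]].
Left-multiplying both sides by L⁻¹ gives M = L⁻¹(R + S).
det L = 6; the adjugate gives L⁻¹ = [[-1/3, 0], [-1, -1/2]].
M = L⁻¹(R + S) = [[4, 4], [-5, 2]].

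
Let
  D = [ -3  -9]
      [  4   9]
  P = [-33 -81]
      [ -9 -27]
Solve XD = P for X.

D is on the right of X, so right-multiply by D⁻¹: X = PD⁻¹.
D has determinant 9; D⁻¹ = [[1, 1], [-4/9, -1/3]].
X = PD⁻¹ = [[-33, -81], [-9, -27]] · [[1, 1], [-4/9, -1/3]] = [[3, -6], [3, 0]].

X = [[3, -6], [3, 0]]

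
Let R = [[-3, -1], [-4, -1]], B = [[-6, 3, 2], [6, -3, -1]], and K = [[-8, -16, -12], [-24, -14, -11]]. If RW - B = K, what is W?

W = [[4, 4, 2], [2, 1, 4]]

RW = K + B = [[-14, -13, -10], [-18, -17, -12]].
Left-multiplying both sides by R⁻¹ gives W = R⁻¹(K + B).
det R = -1, so R⁻¹ = [[1, -1], [-4, 3]].
W = R⁻¹(K + B) = [[4, 4, 2], [2, 1, 4]].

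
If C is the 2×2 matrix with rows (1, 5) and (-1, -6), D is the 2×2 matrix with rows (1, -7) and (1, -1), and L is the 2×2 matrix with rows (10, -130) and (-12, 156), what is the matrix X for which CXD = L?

X = [[0, 0], [4, -2]]

Left-multiply by C⁻¹ and right-multiply by D⁻¹: X = C⁻¹LD⁻¹.
det C = -1; the adjugate gives C⁻¹ = [[6, 5], [-1, -1]].
det D = 6, so D⁻¹ = [[-1/6, 7/6], [-1/6, 1/6]].
C⁻¹L = [[0, 0], [2, -26]].
X = (C⁻¹L)D⁻¹ = [[0, 0], [4, -2]].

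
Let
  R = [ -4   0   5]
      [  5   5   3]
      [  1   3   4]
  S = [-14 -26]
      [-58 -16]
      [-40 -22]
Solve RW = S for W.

Since R multiplies W on the left, W = R⁻¹S.
det R = 6, so R⁻¹ = [[11/6, 5/2, -25/6], [-17/6, -7/2, 37/6], [5/3, 2, -10/3]].
W = R⁻¹S = [[11/6, 5/2, -25/6], [-17/6, -7/2, 37/6], [5/3, 2, -10/3]] · [[-14, -26], [-58, -16], [-40, -22]] = [[-4, 4], [-4, -6], [-6, -2]].

W = [[-4, 4], [-4, -6], [-6, -2]]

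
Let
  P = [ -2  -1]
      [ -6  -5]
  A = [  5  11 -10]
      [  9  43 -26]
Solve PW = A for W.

P is on the left of W, so left-multiply by P⁻¹: W = P⁻¹A.
det P = 4, so P⁻¹ = [[-5/4, 1/4], [3/2, -1/2]].
W = P⁻¹A = [[-5/4, 1/4], [3/2, -1/2]] · [[5, 11, -10], [9, 43, -26]] = [[-4, -3, 6], [3, -5, -2]].

W = [[-4, -3, 6], [3, -5, -2]]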